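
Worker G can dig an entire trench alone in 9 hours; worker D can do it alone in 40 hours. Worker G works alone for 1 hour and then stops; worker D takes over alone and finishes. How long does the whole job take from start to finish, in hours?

329/9 hours

In 1 hour worker G does 1/9 of the job, leaving 8/9.
Worker D works at 1/40 per hour, so finishing takes 8/9 ÷ 1/40 = 320/9 hours.
Total time = 1 + 320/9 = 329/9 hours.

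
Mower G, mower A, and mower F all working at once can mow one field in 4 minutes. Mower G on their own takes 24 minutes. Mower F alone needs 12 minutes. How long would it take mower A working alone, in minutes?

8 minutes

Combined rate is 1/4 per minute.
Known contribution: 1/24 + 1/12 = (1 + 2)/24 = 3/24 = 1/8 per minute.
So mower A's rate is 1/4 − 1/8 = 1/8, meaning 8 minutes alone.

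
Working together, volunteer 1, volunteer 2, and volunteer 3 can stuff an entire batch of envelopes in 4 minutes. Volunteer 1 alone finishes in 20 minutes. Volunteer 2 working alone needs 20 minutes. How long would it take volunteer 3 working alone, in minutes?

Combined rate is 1/4 per minute.
Known contribution: 1/20 + 1/20 = (1 + 1)/20 = 2/20 = 1/10 per minute.
So volunteer 3's rate is 1/4 − 1/10 = 3/20, meaning 20/3 minutes alone.

20/3 minutes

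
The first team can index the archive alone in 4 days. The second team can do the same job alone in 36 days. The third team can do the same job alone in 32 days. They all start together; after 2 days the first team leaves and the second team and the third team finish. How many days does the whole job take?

144/17 days

In the first 2 days the combined rate is 89/288, so 89/144 of the job is done, leaving 55/144.
After the first team leaves the rate is 17/288 per day; the remaining 55/144 takes 110/17 days.
Total = 2 + 110/17 = 144/17 days.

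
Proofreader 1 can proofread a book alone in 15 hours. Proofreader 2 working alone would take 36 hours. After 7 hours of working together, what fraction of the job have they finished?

Combined rate: 1/15 + 1/36 = (12 + 5)/180 = 17/180 per hour.
In 7 hours they complete 7·17/180 = 119/180 of the job.

119/180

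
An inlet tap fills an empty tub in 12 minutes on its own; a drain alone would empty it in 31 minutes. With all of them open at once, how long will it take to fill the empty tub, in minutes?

Net rate = 1/12 − 1/31 = (31 − 12)/372 = 19/372 per minute.
Filling time = 1 ÷ (19/372) = 372/19 minutes.

372/19 minutes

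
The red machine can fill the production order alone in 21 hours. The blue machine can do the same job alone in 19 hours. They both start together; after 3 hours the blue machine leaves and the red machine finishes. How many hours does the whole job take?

336/19 hours

In the first 3 hours the combined rate is 40/399, so 40/133 of the job is done, leaving 93/133.
After the blue machine leaves the rate is 1/21 per hour; the remaining 93/133 takes 279/19 hours.
Total = 3 + 279/19 = 336/19 hours.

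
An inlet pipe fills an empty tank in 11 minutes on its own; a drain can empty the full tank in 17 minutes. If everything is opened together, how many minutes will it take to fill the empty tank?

187/6 minutes

Net rate = 1/11 − 1/17 = (17 − 11)/187 = 6/187 per minute.
Filling time = 1 ÷ (6/187) = 187/6 minutes.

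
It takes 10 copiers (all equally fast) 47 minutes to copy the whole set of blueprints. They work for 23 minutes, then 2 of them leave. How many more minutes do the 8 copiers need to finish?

30 minutes

One copier does 1/470 of the job per minute.
After 23 minutes with 10 copiers, 23/47 is done (24/47 left).
With 8 copiers the rate is 8/470 = 4/235, so the rest takes 24/47 ÷ 4/235 = 30 minutes.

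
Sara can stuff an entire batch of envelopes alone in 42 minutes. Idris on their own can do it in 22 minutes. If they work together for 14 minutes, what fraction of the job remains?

Combined rate: 1/42 + 1/22 = (11 + 21)/462 = 32/462 = 16/231 per minute.
In 14 minutes they complete 14·16/231 = 32/33 of the job.
So 1/33 remains.

1/33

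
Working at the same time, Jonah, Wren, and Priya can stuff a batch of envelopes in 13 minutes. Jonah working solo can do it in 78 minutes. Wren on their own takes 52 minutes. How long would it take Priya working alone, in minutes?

Combined rate is 1/13 per minute.
Known contribution: 1/78 + 1/52 = (2 + 3)/156 = 5/156 per minute.
So Priya's rate is 1/13 − 5/156 = 7/156, meaning 156/7 minutes alone.

156/7 minutes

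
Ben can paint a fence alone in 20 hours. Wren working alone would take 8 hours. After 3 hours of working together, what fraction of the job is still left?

Combined rate: 1/20 + 1/8 = (2 + 5)/40 = 7/40 per hour.
In 3 hours they complete 3·7/40 = 21/40 of the job.
So 19/40 remains.

19/40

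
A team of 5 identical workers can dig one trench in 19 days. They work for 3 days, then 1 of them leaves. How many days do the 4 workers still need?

20 days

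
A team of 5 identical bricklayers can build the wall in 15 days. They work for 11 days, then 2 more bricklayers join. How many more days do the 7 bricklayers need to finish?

One bricklayer does 1/75 of the job per day.
After 11 days with 5 bricklayers, 11/15 is done (4/15 left).
With 7 bricklayers the rate is 7/75, so the rest takes 4/15 ÷ 7/75 = 20/7 days.

20/7 days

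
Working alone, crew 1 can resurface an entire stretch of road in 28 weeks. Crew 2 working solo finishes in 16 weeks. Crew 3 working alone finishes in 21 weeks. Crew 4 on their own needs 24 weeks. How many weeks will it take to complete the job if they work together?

16/3 weeks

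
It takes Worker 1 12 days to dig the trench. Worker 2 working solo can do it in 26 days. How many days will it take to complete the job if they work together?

Combined rate: 1/12 + 1/26 = (13 + 6)/156 = 19/156 per day.
Time = 1 ÷ (19/156) = 156/19 days.

156/19 days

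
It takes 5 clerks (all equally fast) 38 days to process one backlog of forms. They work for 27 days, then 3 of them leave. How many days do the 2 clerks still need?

55/2 days

One clerk does 1/190 of the job per day.
After 27 days with 5 clerks, 27/38 is done (11/38 left).
With 2 clerks the rate is 2/190 = 1/95, so the rest takes 11/38 ÷ 1/95 = 55/2 days.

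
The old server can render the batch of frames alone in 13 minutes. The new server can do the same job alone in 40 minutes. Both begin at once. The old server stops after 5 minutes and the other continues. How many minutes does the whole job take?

320/13 minutes

In the first 5 minutes the combined rate is 53/520, so 53/104 of the job is done, leaving 51/104.
After the old server leaves the rate is 1/40 per minute; the remaining 51/104 takes 255/13 minutes.
Total = 5 + 255/13 = 320/13 minutes.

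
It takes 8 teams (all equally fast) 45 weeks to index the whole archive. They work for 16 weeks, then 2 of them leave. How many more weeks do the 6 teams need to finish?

116/3 weeks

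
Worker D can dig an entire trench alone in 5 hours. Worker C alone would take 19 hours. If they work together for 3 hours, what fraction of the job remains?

23/95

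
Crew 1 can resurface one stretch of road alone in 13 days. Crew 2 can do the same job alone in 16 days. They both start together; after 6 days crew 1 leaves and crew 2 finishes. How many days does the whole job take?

112/13 days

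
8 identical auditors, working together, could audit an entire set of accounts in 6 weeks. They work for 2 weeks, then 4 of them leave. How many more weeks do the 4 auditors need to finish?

One auditor does 1/48 of the job per week.
After 2 weeks with 8 auditors, 1/3 is done (2/3 left).
With 4 auditors the rate is 4/48 = 1/12, so the rest takes 2/3 ÷ 1/12 = 8 weeks.

8 weeks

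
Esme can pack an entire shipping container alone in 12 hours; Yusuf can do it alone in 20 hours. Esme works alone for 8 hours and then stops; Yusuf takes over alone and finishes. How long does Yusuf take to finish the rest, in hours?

In 8 hours Esme does 8/12 = 2/3 of the job, leaving 1/3.
Yusuf works at 1/20 per hour, so finishing takes 1/3 ÷ 1/20 = 20/3 hours.

20/3 hours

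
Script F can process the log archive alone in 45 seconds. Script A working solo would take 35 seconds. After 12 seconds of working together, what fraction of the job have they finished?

64/105

Combined rate: 1/45 + 1/35 = (7 + 9)/315 = 16/315 per second.
In 12 seconds they complete 12·16/315 = 64/105 of the job.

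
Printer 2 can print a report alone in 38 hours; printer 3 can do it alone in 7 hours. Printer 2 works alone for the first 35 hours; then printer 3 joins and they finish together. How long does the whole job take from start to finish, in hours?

In 35 hours printer 2 does 35/38 of the job, leaving 3/38.
Printer 2 and printer 3 together work at 45/266 per hour, so finishing takes 3/38 ÷ 45/266 = 7/15 hours.
Total time = 35 + 7/15 = 532/15 hours.

532/15 hours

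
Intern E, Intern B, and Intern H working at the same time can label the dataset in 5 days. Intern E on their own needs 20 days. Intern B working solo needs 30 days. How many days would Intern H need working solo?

60/7 days

Combined rate is 1/5 per day.
Known contribution: 1/20 + 1/30 = (3 + 2)/60 = 5/60 = 1/12 per day.
So Intern H's rate is 1/5 − 1/12 = 7/60, meaning 60/7 days alone.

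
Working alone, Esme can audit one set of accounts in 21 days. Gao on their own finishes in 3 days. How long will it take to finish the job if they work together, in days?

21/8 days

With two workers the combined time is the product over the sum: 21·3/(21+3) = 63/24 = 21/8 days.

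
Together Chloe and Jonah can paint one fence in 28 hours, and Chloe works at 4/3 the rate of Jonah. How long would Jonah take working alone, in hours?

196/3 hours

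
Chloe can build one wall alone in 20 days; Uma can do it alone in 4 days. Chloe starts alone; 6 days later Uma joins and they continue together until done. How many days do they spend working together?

7/3 days

In 6 days Chloe does 6/20 = 3/10 of the job, leaving 7/10.
Chloe and Uma together work at 3/10 per day, so finishing takes 7/10 ÷ 3/10 = 7/3 days.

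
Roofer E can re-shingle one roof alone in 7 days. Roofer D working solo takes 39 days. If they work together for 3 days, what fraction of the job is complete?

46/91

Combined rate: 1/7 + 1/39 = (39 + 7)/273 = 46/273 per day.
In 3 days they complete 3·46/273 = 46/91 of the job.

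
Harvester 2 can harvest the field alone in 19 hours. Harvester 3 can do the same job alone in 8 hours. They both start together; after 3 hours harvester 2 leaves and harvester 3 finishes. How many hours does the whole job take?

In the first 3 hours the combined rate is 27/152, so 81/152 of the job is done, leaving 71/152.
After harvester 2 leaves the rate is 1/8 per hour; the remaining 71/152 takes 71/19 hours.
Total = 3 + 71/19 = 128/19 hours.

128/19 hours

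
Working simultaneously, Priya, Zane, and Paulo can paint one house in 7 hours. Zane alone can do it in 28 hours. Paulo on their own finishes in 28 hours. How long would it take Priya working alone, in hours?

14 hours

Combined rate is 1/7 per hour.
Known contribution: 1/28 + 1/28 = (1 + 1)/28 = 2/28 = 1/14 per hour.
So Priya's rate is 1/7 − 1/14 = 1/14, meaning 14 hours alone.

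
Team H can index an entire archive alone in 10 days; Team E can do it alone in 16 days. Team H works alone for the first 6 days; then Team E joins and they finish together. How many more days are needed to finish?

32/13 days

In 6 days Team H does 6/10 = 3/5 of the job, leaving 2/5.
Team H and Team E together work at 13/80 per day, so finishing takes 2/5 ÷ 13/80 = 32/13 days.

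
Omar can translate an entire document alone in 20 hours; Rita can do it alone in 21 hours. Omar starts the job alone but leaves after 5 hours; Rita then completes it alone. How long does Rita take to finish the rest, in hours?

63/4 hours

In 5 hours Omar does 5/20 = 1/4 of the job, leaving 3/4.
Rita works at 1/21 per hour, so finishing takes 3/4 ÷ 1/21 = 63/4 hours.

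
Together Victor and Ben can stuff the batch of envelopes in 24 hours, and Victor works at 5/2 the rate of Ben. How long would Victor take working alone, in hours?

168/5 hours

Let Ben's rate be r; then Victor's rate is (5/2)r, so together (5/2 + 1)r = (7/2)r = 1/24.
Thus r = 1/84 per hour.
Ben alone: 84 hours; Victor alone: 168/5 hours.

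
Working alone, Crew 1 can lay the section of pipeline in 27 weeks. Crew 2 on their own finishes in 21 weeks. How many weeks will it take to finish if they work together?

189/16 weeks

Combined rate: 1/27 + 1/21 = (7 + 9)/189 = 16/189 per week.
Time = 1 ÷ (16/189) = 189/16 weeks.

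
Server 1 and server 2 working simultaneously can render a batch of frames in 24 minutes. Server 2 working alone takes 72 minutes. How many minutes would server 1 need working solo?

Combined rate is 1/24 per minute.
Known contribution: 1/72 per minute.
So server 1's rate is 1/24 − 1/72 = 1/36, meaning 36 minutes alone.

36 minutes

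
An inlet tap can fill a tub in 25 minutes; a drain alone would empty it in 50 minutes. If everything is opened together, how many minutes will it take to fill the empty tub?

Net rate = 1/25 − 1/50 = (2 − 1)/50 = 1/50 per minute.
Filling time = 1 ÷ (1/50) = 50 minutes.

50 minutes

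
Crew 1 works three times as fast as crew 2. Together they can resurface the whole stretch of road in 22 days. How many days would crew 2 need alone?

Let crew 2's rate be r; then crew 1's rate is 3r, so together (3 + 1)r = 4r = 1/22.
Thus r = 1/88 per day.
Crew 2 alone: 88 days; crew 1 alone: 88/3 days.

88 days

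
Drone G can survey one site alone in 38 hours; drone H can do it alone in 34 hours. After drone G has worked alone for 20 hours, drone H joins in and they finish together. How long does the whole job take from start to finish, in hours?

In 20 hours drone G does 20/38 = 10/19 of the job, leaving 9/19.
Drone G and drone H together work at 18/323 per hour, so finishing takes 9/19 ÷ 18/323 = 17/2 hours.
Total time = 20 + 17/2 = 57/2 hours.

57/2 hours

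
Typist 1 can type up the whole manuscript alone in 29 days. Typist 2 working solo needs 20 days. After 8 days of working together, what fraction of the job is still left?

Combined rate: 1/29 + 1/20 = (20 + 29)/580 = 49/580 per day.
In 8 days they complete 8·49/580 = 98/145 of the job.
So 47/145 remains.

47/145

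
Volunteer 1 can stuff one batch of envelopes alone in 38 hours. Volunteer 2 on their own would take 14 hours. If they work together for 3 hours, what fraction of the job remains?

94/133

Combined rate: 1/38 + 1/14 = (7 + 19)/266 = 26/266 = 13/133 per hour.
In 3 hours they complete 3·13/133 = 39/133 of the job.
So 94/133 remains.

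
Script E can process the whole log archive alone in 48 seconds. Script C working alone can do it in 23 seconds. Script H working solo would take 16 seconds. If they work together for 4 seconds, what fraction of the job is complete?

Combined rate: 1/48 + 1/23 + 1/16 = (23 + 48 + 69)/1104 = 140/1104 = 35/276 per second.
In 4 seconds they complete 4·35/276 = 35/69 of the job.

35/69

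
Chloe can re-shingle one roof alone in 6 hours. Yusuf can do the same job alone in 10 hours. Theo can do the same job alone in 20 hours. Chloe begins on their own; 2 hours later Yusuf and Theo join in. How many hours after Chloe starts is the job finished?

78/19 hours

In the first 2 hours Chloe alone does 2/6 = 1/3 of the job, leaving 2/3.
Once everyone is working, combined rate: 1/6 + 1/10 + 1/20 = (10 + 6 + 3)/60 = 19/60 per hour.
Remaining 2/3 at 19/60 per hour takes 40/19 hours.
Total from the start = 2 + 40/19 = 78/19 hours.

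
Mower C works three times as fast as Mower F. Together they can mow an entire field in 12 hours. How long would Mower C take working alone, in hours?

Let Mower F's rate be r; then Mower C's rate is 3r, so together (3 + 1)r = 4r = 1/12.
Thus r = 1/48 per hour.
Mower F alone: 48 hours; Mower C alone: 16 hours.

16 hours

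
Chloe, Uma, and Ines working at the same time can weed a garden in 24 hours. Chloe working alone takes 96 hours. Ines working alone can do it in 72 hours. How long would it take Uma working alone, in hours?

288/5 hours

Combined rate is 1/24 per hour.
Known contribution: 1/96 + 1/72 = (3 + 4)/288 = 7/288 per hour.
So Uma's rate is 1/24 − 7/288 = 5/288, meaning 288/5 hours alone.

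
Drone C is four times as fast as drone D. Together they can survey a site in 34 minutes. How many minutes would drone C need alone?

85/2 minutes

Let drone D's rate be r; then drone C's rate is 4r, so together (4 + 1)r = 5r = 1/34.
Thus r = 1/170 per minute.
Drone D alone: 170 minutes; drone C alone: 85/2 minutes.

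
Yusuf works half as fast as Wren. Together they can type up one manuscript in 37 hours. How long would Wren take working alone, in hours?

Let Wren's rate be r; then Yusuf's rate is (1/2)r, so together (1/2 + 1)r = (3/2)r = 1/37.
Thus r = 2/111 per hour.
Wren alone: 111/2 hours; Yusuf alone: 111 hours.

111/2 hours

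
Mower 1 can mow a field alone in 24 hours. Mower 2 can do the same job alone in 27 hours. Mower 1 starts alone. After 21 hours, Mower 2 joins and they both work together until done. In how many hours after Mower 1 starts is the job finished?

384/17 hours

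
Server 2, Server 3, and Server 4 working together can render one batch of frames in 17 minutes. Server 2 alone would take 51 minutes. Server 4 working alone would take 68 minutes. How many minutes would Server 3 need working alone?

Combined rate is 1/17 per minute.
Known contribution: 1/51 + 1/68 = (4 + 3)/204 = 7/204 per minute.
So Server 3's rate is 1/17 − 7/204 = 5/204, meaning 204/5 minutes alone.

204/5 minutes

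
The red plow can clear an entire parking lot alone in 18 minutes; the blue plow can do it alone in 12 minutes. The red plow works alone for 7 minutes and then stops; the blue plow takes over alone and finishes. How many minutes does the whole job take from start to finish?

43/3 minutes

In 7 minutes the red plow does 7/18 of the job, leaving 11/18.
The blue plow works at 1/12 per minute, so finishing takes 11/18 ÷ 1/12 = 22/3 minutes.
Total time = 7 + 22/3 = 43/3 minutes.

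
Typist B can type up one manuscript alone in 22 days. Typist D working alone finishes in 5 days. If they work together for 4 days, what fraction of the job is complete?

Combined rate: 1/22 + 1/5 = (5 + 22)/110 = 27/110 per day.
In 4 days they complete 4·27/110 = 54/55 of the job.

54/55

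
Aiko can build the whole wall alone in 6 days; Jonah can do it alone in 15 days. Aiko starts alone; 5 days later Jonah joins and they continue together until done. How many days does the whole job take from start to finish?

In 5 days Aiko does 5/6 of the job, leaving 1/6.
Aiko and Jonah together work at 7/30 per day, so finishing takes 1/6 ÷ 7/30 = 5/7 days.
Total time = 5 + 5/7 = 40/7 days.

40/7 days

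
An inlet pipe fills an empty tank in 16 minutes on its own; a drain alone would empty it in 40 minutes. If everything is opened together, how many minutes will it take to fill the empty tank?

Net rate = 1/16 − 1/40 = (5 − 2)/80 = 3/80 per minute.
Filling time = 1 ÷ (3/80) = 80/3 minutes.

80/3 minutes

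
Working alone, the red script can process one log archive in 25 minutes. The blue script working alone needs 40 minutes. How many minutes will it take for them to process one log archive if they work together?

Combined rate: 1/25 + 1/40 = (8 + 5)/200 = 13/200 per minute.
Time = 1 ÷ (13/200) = 200/13 minutes.

200/13 minutes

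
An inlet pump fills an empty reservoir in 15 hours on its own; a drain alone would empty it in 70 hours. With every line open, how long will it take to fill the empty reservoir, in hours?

Net rate = 1/15 − 1/70 = (14 − 3)/210 = 11/210 per hour.
Filling time = 1 ÷ (11/210) = 210/11 hours.

210/11 hours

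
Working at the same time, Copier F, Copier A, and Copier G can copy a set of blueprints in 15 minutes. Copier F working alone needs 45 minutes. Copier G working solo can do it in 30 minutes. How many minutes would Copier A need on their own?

Combined rate is 1/15 per minute.
Known contribution: 1/45 + 1/30 = (2 + 3)/90 = 5/90 = 1/18 per minute.
So Copier A's rate is 1/15 − 1/18 = 1/90, meaning 90 minutes alone.

90 minutes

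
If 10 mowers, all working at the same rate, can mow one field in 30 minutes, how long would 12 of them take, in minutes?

Total work is 10·30 = 300 mower-minutes.
With 12 mowers: 300/12 = 25 minutes.

25 minutes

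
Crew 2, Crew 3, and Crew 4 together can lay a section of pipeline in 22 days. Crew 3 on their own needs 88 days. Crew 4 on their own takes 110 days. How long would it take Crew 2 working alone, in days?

Combined rate is 1/22 per day.
Known contribution: 1/88 + 1/110 = (5 + 4)/440 = 9/440 per day.
So Crew 2's rate is 1/22 − 9/440 = 1/40, meaning 40 days alone.

40 days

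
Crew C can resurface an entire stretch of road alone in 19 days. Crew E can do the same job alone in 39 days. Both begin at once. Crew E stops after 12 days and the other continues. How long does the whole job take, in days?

In the first 12 days the combined rate is 58/741, so 232/247 of the job is done, leaving 15/247.
After Crew E leaves the rate is 1/19 per day; the remaining 15/247 takes 15/13 days.
Total = 12 + 15/13 = 171/13 days.

171/13 days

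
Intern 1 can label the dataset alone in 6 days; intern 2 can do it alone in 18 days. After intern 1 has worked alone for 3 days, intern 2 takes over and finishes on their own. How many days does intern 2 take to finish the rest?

9 days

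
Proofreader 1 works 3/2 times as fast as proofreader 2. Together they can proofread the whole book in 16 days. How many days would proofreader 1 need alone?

80/3 days

Let proofreader 2's rate be r; then proofreader 1's rate is (3/2)r, so together (3/2 + 1)r = (5/2)r = 1/16.
Thus r = 1/40 per day.
Proofreader 2 alone: 40 days; proofreader 1 alone: 80/3 days.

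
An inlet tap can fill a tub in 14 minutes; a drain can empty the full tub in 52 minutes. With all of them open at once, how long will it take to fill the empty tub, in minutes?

Net rate = 1/14 − 1/52 = (26 − 7)/364 = 19/364 per minute.
Filling time = 1 ÷ (19/364) = 364/19 minutes.

364/19 minutes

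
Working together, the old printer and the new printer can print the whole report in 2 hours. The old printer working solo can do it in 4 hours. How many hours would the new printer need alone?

4 hours

Combined rate is 1/2 per hour.
Known contribution: 1/4 per hour.
So the new printer's rate is 1/2 − 1/4 = 1/4, meaning 4 hours alone.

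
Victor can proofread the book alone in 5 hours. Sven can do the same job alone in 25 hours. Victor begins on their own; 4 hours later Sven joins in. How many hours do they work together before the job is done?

5/6 hours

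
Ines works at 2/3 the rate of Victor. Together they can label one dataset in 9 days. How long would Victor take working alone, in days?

Let Victor's rate be r; then Ines's rate is (2/3)r, so together (2/3 + 1)r = (5/3)r = 1/9.
Thus r = 1/15 per day.
Victor alone: 15 days; Ines alone: 45/2 days.

15 days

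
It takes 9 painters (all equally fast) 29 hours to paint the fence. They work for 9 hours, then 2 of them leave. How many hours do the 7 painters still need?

One painter does 1/261 of the job per hour.
After 9 hours with 9 painters, 9/29 is done (20/29 left).
With 7 painters the rate is 7/261, so the rest takes 20/29 ÷ 7/261 = 180/7 hours.

180/7 hours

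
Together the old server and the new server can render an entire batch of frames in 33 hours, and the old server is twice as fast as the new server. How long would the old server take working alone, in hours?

99/2 hours

Let the new server's rate be r; then the old server's rate is 2r, so together (2 + 1)r = 3r = 1/33.
Thus r = 1/99 per hour.
The new server alone: 99 hours; the old server alone: 99/2 hours.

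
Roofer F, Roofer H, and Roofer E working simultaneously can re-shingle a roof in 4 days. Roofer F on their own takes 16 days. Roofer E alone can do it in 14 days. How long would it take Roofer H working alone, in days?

112/13 days

Combined rate is 1/4 per day.
Known contribution: 1/16 + 1/14 = (7 + 8)/112 = 15/112 per day.
So Roofer H's rate is 1/4 − 15/112 = 13/112, meaning 112/13 days alone.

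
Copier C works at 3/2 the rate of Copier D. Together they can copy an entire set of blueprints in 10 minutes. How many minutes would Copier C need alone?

50/3 minutes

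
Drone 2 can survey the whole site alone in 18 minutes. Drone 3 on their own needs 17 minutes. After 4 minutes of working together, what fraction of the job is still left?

83/153

Combined rate: 1/18 + 1/17 = (17 + 18)/306 = 35/306 per minute.
In 4 minutes they complete 4·35/306 = 70/153 of the job.
So 83/153 remains.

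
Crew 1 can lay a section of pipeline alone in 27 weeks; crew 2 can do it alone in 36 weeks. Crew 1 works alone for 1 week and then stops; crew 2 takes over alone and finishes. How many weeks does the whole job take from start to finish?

107/3 weeks

In 1 week crew 1 does 1/27 of the job, leaving 26/27.
Crew 2 works at 1/36 per week, so finishing takes 26/27 ÷ 1/36 = 104/3 weeks.
Total time = 1 + 104/3 = 107/3 weeks.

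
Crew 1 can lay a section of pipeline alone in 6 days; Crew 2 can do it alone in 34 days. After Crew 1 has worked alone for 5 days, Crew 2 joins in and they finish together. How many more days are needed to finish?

In 5 days Crew 1 does 5/6 of the job, leaving 1/6.
Crew 1 and Crew 2 together work at 10/51 per day, so finishing takes 1/6 ÷ 10/51 = 17/20 days.

17/20 days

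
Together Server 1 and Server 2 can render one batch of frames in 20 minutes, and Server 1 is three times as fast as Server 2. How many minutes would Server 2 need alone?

80 minutes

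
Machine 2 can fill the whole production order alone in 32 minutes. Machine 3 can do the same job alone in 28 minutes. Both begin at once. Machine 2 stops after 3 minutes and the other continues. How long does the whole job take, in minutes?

203/8 minutes

In the first 3 minutes the combined rate is 15/224, so 45/224 of the job is done, leaving 179/224.
After Machine 2 leaves the rate is 1/28 per minute; the remaining 179/224 takes 179/8 minutes.
Total = 3 + 179/8 = 203/8 minutes.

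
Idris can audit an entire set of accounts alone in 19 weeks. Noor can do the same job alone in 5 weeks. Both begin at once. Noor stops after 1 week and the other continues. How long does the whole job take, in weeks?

In the first 1 week the combined rate is 24/95, so 24/95 of the job is done, leaving 71/95.
After Noor leaves the rate is 1/19 per week; the remaining 71/95 takes 71/5 weeks.
Total = 1 + 71/5 = 76/5 weeks.

76/5 weeks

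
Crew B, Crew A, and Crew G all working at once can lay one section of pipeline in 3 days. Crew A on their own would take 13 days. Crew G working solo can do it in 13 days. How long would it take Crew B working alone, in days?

Combined rate is 1/3 per day.
Known contribution: 1/13 + 1/13 = (1 + 1)/13 = 2/13 per day.
So Crew B's rate is 1/3 − 2/13 = 7/39, meaning 39/7 days alone.

39/7 days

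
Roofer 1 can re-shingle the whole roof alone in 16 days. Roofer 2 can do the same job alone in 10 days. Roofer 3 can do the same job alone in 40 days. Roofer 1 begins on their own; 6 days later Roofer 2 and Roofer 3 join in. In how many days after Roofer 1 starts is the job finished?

28/3 days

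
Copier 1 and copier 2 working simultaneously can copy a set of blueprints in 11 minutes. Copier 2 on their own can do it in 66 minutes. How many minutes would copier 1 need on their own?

66/5 minutes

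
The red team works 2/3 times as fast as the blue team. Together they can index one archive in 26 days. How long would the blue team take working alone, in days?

130/3 days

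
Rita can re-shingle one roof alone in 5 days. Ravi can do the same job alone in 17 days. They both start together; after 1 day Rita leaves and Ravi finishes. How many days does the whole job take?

In the first 1 day the combined rate is 22/85, so 22/85 of the job is done, leaving 63/85.
After Rita leaves the rate is 1/17 per day; the remaining 63/85 takes 63/5 days.
Total = 1 + 63/5 = 68/5 days.

68/5 days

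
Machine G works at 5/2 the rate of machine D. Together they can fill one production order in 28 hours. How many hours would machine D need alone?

98 hours

Let machine D's rate be r; then machine G's rate is (5/2)r, so together (5/2 + 1)r = (7/2)r = 1/28.
Thus r = 1/98 per hour.
Machine D alone: 98 hours; machine G alone: 196/5 hours.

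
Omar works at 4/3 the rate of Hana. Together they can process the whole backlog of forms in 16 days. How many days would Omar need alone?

28 days

Let Hana's rate be r; then Omar's rate is (4/3)r, so together (4/3 + 1)r = (7/3)r = 1/16.
Thus r = 3/112 per day.
Hana alone: 112/3 days; Omar alone: 28 days.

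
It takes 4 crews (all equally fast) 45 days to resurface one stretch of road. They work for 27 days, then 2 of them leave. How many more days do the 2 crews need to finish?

One crew does 1/180 of the job per day.
After 27 days with 4 crews, 3/5 is done (2/5 left).
With 2 crews the rate is 2/180 = 1/90, so the rest takes 2/5 ÷ 1/90 = 36 days.

36 days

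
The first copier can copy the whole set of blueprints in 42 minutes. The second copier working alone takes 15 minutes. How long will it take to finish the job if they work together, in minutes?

Combined rate: 1/42 + 1/15 = (5 + 14)/210 = 19/210 per minute.
Time = 1 ÷ (19/210) = 210/19 minutes.

210/19 minutes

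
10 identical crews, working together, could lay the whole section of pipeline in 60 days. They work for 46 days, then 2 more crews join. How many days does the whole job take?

One crew does 1/600 of the job per day.
After 46 days with 10 crews, 23/30 is done (7/30 left).
With 12 crews the rate is 12/600 = 1/50, so the rest takes 7/30 ÷ 1/50 = 35/3 days.
Total = 46 + 35/3 = 173/3 days.

173/3 days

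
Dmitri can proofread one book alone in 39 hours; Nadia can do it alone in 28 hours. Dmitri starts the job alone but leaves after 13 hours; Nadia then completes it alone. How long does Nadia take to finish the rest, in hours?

56/3 hours

In 13 hours Dmitri does 13/39 = 1/3 of the job, leaving 2/3.
Nadia works at 1/28 per hour, so finishing takes 2/3 ÷ 1/28 = 56/3 hours.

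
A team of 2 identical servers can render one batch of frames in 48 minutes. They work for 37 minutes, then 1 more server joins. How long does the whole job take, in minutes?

One server does 1/96 of the job per minute.
After 37 minutes with 2 servers, 37/48 is done (11/48 left).
With 3 servers the rate is 3/96 = 1/32, so the rest takes 11/48 ÷ 1/32 = 22/3 minutes.
Total = 37 + 22/3 = 133/3 minutes.

133/3 minutes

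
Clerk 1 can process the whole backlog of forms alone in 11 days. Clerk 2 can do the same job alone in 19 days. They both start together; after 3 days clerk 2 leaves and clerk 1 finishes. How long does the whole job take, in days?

176/19 days

In the first 3 days the combined rate is 30/209, so 90/209 of the job is done, leaving 119/209.
After clerk 2 leaves the rate is 1/11 per day; the remaining 119/209 takes 119/19 days.
Total = 3 + 119/19 = 176/19 days.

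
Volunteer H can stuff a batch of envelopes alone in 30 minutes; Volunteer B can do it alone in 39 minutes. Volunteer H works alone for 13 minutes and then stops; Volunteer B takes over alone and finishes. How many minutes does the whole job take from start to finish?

351/10 minutes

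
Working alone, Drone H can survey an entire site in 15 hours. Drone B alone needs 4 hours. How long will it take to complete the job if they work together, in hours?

60/19 hours

Combined rate: 1/15 + 1/4 = (4 + 15)/60 = 19/60 per hour.
Time = 1 ÷ (19/60) = 60/19 hours.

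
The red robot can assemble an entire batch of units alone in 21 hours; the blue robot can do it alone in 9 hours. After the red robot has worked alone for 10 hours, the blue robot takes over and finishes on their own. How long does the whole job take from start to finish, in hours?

103/7 hours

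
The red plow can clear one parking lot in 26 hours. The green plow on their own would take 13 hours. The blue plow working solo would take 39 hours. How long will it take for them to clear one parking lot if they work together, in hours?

Combined rate: 1/26 + 1/13 + 1/39 = (3 + 6 + 2)/78 = 11/78 per hour.
Time = 1 ÷ (11/78) = 78/11 hours.

78/11 hours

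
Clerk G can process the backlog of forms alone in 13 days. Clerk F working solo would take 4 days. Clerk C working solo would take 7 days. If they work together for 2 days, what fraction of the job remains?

Combined rate: 1/13 + 1/4 + 1/7 = (28 + 91 + 52)/364 = 171/364 per day.
In 2 days they complete 2·171/364 = 171/182 of the job.
So 11/182 remains.

11/182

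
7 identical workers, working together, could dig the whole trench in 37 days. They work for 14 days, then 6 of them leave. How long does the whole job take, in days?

One worker does 1/259 of the job per day.
After 14 days with 7 workers, 14/37 is done (23/37 left).
With 1 worker the rate is 1/259, so the rest takes 23/37 ÷ 1/259 = 161 days.
Total = 14 + 161 = 175 days.

175 days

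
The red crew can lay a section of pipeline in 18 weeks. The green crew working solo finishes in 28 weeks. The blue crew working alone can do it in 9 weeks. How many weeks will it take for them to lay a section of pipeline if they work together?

84/17 weeks

Combined rate: 1/18 + 1/28 + 1/9 = (14 + 9 + 28)/252 = 51/252 = 17/84 per week.
Time = 1 ÷ (17/84) = 84/17 weeks.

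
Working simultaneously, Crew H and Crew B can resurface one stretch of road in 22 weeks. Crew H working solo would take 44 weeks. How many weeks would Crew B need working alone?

44 weeks

Combined rate is 1/22 per week.
Known contribution: 1/44 per week.
So Crew B's rate is 1/22 − 1/44 = 1/44, meaning 44 weeks alone.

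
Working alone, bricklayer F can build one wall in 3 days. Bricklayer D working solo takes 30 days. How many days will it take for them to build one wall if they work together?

With two workers the combined time is the product over the sum: 3·30/(3+30) = 90/33 = 30/11 days.

30/11 days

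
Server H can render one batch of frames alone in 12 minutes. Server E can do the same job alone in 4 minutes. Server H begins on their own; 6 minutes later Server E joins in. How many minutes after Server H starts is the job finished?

15/2 minutes

In the first 6 minutes Server H alone does 6/12 = 1/2 of the job, leaving 1/2.
Once everyone is working, combined rate: 1/12 + 1/4 = (1 + 3)/12 = 4/12 = 1/3 per minute.
Remaining 1/2 at 1/3 per minute takes 3/2 minutes.
Total from the start = 6 + 3/2 = 15/2 minutes.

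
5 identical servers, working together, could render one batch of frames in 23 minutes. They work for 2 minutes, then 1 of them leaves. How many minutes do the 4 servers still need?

One server does 1/115 of the job per minute.
After 2 minutes with 5 servers, 2/23 is done (21/23 left).
With 4 servers the rate is 4/115, so the rest takes 21/23 ÷ 4/115 = 105/4 minutes.

105/4 minutes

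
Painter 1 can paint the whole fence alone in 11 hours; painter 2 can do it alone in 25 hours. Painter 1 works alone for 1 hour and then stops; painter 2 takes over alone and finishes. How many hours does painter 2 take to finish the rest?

In 1 hour painter 1 does 1/11 of the job, leaving 10/11.
Painter 2 works at 1/25 per hour, so finishing takes 10/11 ÷ 1/25 = 250/11 hours.

250/11 hours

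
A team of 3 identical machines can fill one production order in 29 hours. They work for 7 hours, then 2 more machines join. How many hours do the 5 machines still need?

66/5 hours

One machine does 1/87 of the job per hour.
After 7 hours with 3 machines, 7/29 is done (22/29 left).
With 5 machines the rate is 5/87, so the rest takes 22/29 ÷ 5/87 = 66/5 hours.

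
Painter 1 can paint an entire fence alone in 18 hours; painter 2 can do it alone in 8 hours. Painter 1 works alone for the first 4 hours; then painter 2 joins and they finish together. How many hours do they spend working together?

56/13 hours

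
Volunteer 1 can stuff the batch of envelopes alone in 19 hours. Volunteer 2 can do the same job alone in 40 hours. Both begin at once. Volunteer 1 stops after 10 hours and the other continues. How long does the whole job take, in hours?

In the first 10 hours the combined rate is 59/760, so 59/76 of the job is done, leaving 17/76.
After volunteer 1 leaves the rate is 1/40 per hour; the remaining 17/76 takes 170/19 hours.
Total = 10 + 170/19 = 360/19 hours.

360/19 hours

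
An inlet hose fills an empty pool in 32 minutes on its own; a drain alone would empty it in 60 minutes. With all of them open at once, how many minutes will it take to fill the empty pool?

480/7 minutes

Net rate = 1/32 − 1/60 = (15 − 8)/480 = 7/480 per minute.
Filling time = 1 ÷ (7/480) = 480/7 minutes.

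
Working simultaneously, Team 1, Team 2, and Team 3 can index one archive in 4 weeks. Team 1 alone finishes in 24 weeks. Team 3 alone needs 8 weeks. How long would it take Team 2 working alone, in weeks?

12 weeks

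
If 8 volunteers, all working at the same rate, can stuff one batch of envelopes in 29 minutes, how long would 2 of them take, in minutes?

116 minutes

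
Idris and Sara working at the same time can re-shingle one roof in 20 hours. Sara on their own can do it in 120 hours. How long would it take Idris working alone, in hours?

24 hours

Combined rate is 1/20 per hour.
Known contribution: 1/120 per hour.
So Idris's rate is 1/20 − 1/120 = 1/24, meaning 24 hours alone.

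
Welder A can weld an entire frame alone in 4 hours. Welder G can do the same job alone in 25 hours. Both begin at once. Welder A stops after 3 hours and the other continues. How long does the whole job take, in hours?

In the first 3 hours the combined rate is 29/100, so 87/100 of the job is done, leaving 13/100.
After Welder A leaves the rate is 1/25 per hour; the remaining 13/100 takes 13/4 hours.
Total = 3 + 13/4 = 25/4 hours.

25/4 hours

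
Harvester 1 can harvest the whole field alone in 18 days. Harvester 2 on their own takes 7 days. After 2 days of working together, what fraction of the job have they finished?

25/63

Combined rate: 1/18 + 1/7 = (7 + 18)/126 = 25/126 per day.
In 2 days they complete 2·25/126 = 25/63 of the job.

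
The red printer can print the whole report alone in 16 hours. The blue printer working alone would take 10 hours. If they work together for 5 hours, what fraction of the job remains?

Combined rate: 1/16 + 1/10 = (5 + 8)/80 = 13/80 per hour.
In 5 hours they complete 5·13/80 = 13/16 of the job.
So 3/16 remains.

3/16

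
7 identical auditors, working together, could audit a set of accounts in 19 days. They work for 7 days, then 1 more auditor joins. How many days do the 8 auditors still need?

21/2 days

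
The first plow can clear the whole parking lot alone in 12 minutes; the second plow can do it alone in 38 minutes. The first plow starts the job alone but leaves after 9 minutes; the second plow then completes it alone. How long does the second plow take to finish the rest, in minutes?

19/2 minutes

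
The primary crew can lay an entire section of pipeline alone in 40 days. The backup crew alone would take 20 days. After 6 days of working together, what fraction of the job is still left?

Combined rate: 1/40 + 1/20 = (1 + 2)/40 = 3/40 per day.
In 6 days they complete 6·3/40 = 9/20 of the job.
So 11/20 remains.

11/20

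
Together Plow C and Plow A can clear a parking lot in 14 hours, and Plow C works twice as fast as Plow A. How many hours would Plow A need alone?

Let Plow A's rate be r; then Plow C's rate is 2r, so together (2 + 1)r = 3r = 1/14.
Thus r = 1/42 per hour.
Plow A alone: 42 hours; Plow C alone: 21 hours.

42 hours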